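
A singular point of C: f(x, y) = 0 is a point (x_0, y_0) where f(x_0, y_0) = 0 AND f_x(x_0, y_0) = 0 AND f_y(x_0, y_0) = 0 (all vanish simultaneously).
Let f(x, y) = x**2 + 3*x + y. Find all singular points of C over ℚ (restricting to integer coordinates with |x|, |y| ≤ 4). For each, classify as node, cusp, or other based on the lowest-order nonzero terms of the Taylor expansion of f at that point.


No singular points in the scanned grid; C is smooth there.

Compute partial derivatives:
  f_x = 2*x + 3.
  f_y = 1.
f_y = 1 is a nonzero constant, so f_y never vanishes: no point (x, y) can satisfy f = f_x = f_y = 0. In particular no (x, y) ∈ {−4, ..., 4}² is singular; the curve is smooth.


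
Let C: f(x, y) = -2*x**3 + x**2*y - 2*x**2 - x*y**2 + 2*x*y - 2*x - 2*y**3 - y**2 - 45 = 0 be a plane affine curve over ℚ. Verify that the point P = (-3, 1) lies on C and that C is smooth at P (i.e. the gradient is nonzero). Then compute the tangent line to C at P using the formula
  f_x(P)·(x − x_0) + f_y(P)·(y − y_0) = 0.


Tangent line at P: -49*x + y - 148 = 0.

Step 1: f(-3, 1) = 0, so P lies on C.
Step 2: partial derivatives
  f_x(x, y) = -6*x**2 + 2*x*y - 4*x - y**2 + 2*y - 2, f_y(x, y) = x**2 - 2*x*y + 2*x - 6*y**2 - 2*y.
  f_x(P) = -49, f_y(P) = 1 (gradient nonzero, so P is smooth).
Step 3: tangent line at P: -49·(x − -3) + 1·(y − 1) = 0.
Expanding: -49*x + y - 148 = 0.


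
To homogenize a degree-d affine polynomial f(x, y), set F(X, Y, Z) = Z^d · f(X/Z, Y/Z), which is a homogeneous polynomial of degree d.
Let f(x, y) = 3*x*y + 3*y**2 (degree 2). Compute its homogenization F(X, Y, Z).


F(X, Y, Z) = 3*X*Y + 3*Y**2

deg(f) = 2.
Substitute x = X/Z, y = Y/Z into f, then multiply by Z^2.
  monomial 3·x^1·y^1 ↦ 3·X^1·Y^1·Z^0.
  monomial 3·x^0·y^2 ↦ 3·X^0·Y^2·Z^0.
Collecting: F(X, Y, Z) = 3*X*Y + 3*Y**2.


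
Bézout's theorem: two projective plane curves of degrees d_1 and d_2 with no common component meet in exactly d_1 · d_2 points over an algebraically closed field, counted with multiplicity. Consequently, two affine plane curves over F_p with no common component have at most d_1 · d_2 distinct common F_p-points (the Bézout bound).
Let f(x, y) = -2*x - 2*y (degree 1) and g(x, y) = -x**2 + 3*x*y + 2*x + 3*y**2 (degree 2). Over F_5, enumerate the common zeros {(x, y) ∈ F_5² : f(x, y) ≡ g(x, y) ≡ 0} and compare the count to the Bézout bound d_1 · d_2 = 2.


Common zeros: {(0, 0), (2, 3)}; count = 2; Bézout bound = 2.

deg(f) = 1, deg(g) = 2, so Bézout bound = 2.
Scan x ∈ F_5. For each x, list the y ∈ F_5 with f(x, y) ≡ 0 and those with g(x, y) ≡ 0 (mod 5); the common zeros in that column are the intersection.
  x = 0: f ≡ 0 at y ∈ {0}; g ≡ 0 at y ∈ {0}; common: {0}.
  x = 1: f ≡ 0 at y ∈ {4}; g ≡ 0 at y ∈ ∅; common: ∅.
  x = 2: f ≡ 0 at y ∈ {3}; g ≡ 0 at y ∈ {0, 3}; common: {3}.
  x = 3: f ≡ 0 at y ∈ {2}; g ≡ 0 at y ∈ ∅; common: ∅.
  x = 4: f ≡ 0 at y ∈ {1}; g ≡ 0 at y ∈ {3}; common: ∅.
Collecting: common zeros = {(0, 0), (2, 3)}, so the count is 2.
Comparison with the Bézout bound: 2 ≤ 2 = deg(f)·deg(g), as expected for curves with no common component (the bound is attained).


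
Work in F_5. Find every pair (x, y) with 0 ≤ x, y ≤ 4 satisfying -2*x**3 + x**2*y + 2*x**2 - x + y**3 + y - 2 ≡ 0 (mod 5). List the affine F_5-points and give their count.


Affine F_5-points: {(0, 1), (1, 1), (1, 3), (2, 3), (3, 1), (4, 2), (4, 4)}; count = 7.

For each of the 25 pairs (x, y) ∈ F_5², evaluate f(x, y) mod 5. Record the zeros.
  x = 0: [0↦3, 1↦0, 2↦3, 3↦3, 4↦1]  zeros at y ∈ {1}
  x = 1: [0↦2, 1↦0, 2↦4, 3↦0, 4↦4]  zeros at y ∈ {1, 3}
  x = 2: [0↦3, 1↦4, 2↦1, 3↦0, 4↦2]  zeros at y ∈ {3}
  x = 3: [0↦4, 1↦0, 2↦2, 3↦1, 4↦3]  zeros at y ∈ {1}
  x = 4: [0↦3, 1↦1, 2↦0, 3↦1, 4↦0]  zeros at y ∈ {2, 4}
Collecting zeros: affine points = {(0, 1), (1, 1), (1, 3), (2, 3), (3, 1), (4, 2), (4, 4)}.
Total count |C(F_5)_aff| = 7.


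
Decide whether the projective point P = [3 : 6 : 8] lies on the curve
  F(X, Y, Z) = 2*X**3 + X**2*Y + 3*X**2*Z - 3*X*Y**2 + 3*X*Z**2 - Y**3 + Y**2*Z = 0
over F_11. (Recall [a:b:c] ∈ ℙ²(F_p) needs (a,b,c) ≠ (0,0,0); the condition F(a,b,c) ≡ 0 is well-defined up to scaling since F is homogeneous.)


F(3,6,8) ≡ 10 (mod 11); P is NOT on the curve.

Evaluate F(3, 6, 8) term-by-term (mod 11).
  2*X**3 ↦ 2·27·1·1 = 54
  X**2*Y ↦ 1·9·6·1 = 54
  3*X**2*Z ↦ 3·9·1·8 = 216
  -3*X*Y**2 ↦ -3·3·36·1 = -324
  3*X*Z**2 ↦ 3·3·1·64 = 576
  -Y**3 ↦ -1·1·216·1 = -216
  Y**2*Z ↦ 1·1·36·8 = 288
Sum: F(3, 6, 8) = (54) + (54) + (216) + (-324) + (576) + (-216) + (288) = 648.
Reducing mod 11: 648 ≡ 10 (mod 11).
Since F(a, b, c) ≡ 10 ≠ 0 (mod 11), P does NOT lie on the curve.


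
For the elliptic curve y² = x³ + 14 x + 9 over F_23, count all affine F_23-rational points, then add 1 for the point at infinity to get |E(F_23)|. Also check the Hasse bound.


Affine points = {(0, 3), (0, 20), (1, 1), (1, 22), (3, 3), (3, 20), (7, 6), (7, 17), (8, 9), (8, 14), (9, 6), (9, 17), (15, 11), (15, 12), (17, 10), (17, 13), (19, 2), (19, 21), (20, 3), (20, 20)}; affine count = 20; |E(F_23)| = 21.

Discriminant check: Δ ∝ 4a³ + 27b² = 4·14³ + 27·9² = 4·2744 + 27·81 ≡ 7 (mod 23). Nonzero ⇒ E is nonsingular.
For each x ∈ F_23, compute rhs = x³ + 14·x + 9 mod 23, then count y ∈ F_23 with y² ≡ rhs.
  x = 0: rhs = 9, matching y values: 3, 20 (2 points).
  x = 1: rhs = 1, matching y values: 1, 22 (2 points).
  x = 2: rhs = 22, matching y values: none (0 points).
  x = 3: rhs = 9, matching y values: 3, 20 (2 points).
  x = 4: rhs = 14, matching y values: none (0 points).
  x = 5: rhs = 20, matching y values: none (0 points).
  x = 6: rhs = 10, matching y values: none (0 points).
  x = 7: rhs = 13, matching y values: 6, 17 (2 points).
  x = 8: rhs = 12, matching y values: 9, 14 (2 points).
  x = 9: rhs = 13, matching y values: 6, 17 (2 points).
  x = 10: rhs = 22, matching y values: none (0 points).
  x = 11: rhs = 22, matching y values: none (0 points).
  x = 12: rhs = 19, matching y values: none (0 points).
  x = 13: rhs = 19, matching y values: none (0 points).
  x = 14: rhs = 5, matching y values: none (0 points).
  x = 15: rhs = 6, matching y values: 11, 12 (2 points).
  x = 16: rhs = 5, matching y values: none (0 points).
  x = 17: rhs = 8, matching y values: 10, 13 (2 points).
  x = 18: rhs = 21, matching y values: none (0 points).
  x = 19: rhs = 4, matching y values: 2, 21 (2 points).
  x = 20: rhs = 9, matching y values: 3, 20 (2 points).
  x = 21: rhs = 19, matching y values: none (0 points).
  x = 22: rhs = 17, matching y values: none (0 points).
Total affine count: 20.
Full point count |E(F_23)| = 20 + 1 = 21.
Hasse bound: |21 − (23+1)| = |-3| = 3 ≤ 2√23 ≈ 9.5917 ✓.


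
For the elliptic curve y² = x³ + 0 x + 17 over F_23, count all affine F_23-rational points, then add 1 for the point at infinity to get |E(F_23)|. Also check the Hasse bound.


Affine points = {(1, 8), (1, 15), (2, 5), (2, 18), (4, 9), (4, 14), (5, 2), (5, 21), (6, 7), (6, 16), (8, 0), (13, 11), (13, 12), (14, 1), (14, 22), (17, 10), (17, 13), (20, 6), (20, 17), (21, 3), (21, 20), (22, 4), (22, 19)}; affine count = 23; |E(F_23)| = 24.

Discriminant check: Δ ∝ 4a³ + 27b² = 4·0³ + 27·17² = 4·0 + 27·289 ≡ 6 (mod 23). Nonzero ⇒ E is nonsingular.
For each x ∈ F_23, compute rhs = x³ + 0·x + 17 mod 23, then count y ∈ F_23 with y² ≡ rhs.
  x = 0: rhs = 17, matching y values: none (0 points).
  x = 1: rhs = 18, matching y values: 8, 15 (2 points).
  x = 2: rhs = 2, matching y values: 5, 18 (2 points).
  x = 3: rhs = 21, matching y values: none (0 points).
  x = 4: rhs = 12, matching y values: 9, 14 (2 points).
  x = 5: rhs = 4, matching y values: 2, 21 (2 points).
  x = 6: rhs = 3, matching y values: 7, 16 (2 points).
  x = 7: rhs = 15, matching y values: none (0 points).
  x = 8: rhs = 0, matching y values: 0 (1 points).
  x = 9: rhs = 10, matching y values: none (0 points).
  x = 10: rhs = 5, matching y values: none (0 points).
  x = 11: rhs = 14, matching y values: none (0 points).
  x = 12: rhs = 20, matching y values: none (0 points).
  x = 13: rhs = 6, matching y values: 11, 12 (2 points).
  x = 14: rhs = 1, matching y values: 1, 22 (2 points).
  x = 15: rhs = 11, matching y values: none (0 points).
  x = 16: rhs = 19, matching y values: none (0 points).
  x = 17: rhs = 8, matching y values: 10, 13 (2 points).
  x = 18: rhs = 7, matching y values: none (0 points).
  x = 19: rhs = 22, matching y values: none (0 points).
  x = 20: rhs = 13, matching y values: 6, 17 (2 points).
  x = 21: rhs = 9, matching y values: 3, 20 (2 points).
  x = 22: rhs = 16, matching y values: 4, 19 (2 points).
Total affine count: 23.
Full point count |E(F_23)| = 23 + 1 = 24.
Hasse bound: |24 − (23+1)| = |0| = 0 ≤ 2√23 ≈ 9.5917 ✓.


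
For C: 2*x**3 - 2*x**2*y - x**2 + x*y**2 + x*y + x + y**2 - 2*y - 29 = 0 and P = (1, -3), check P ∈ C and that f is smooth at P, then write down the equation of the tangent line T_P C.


Tangent line at P: 23*x - 15*y - 68 = 0.

Step 1: f(1, -3) = 0, so P lies on C.
Step 2: partial derivatives
  f_x(x, y) = 6*x**2 - 4*x*y - 2*x + y**2 + y + 1, f_y(x, y) = -2*x**2 + 2*x*y + x + 2*y - 2.
  f_x(P) = 23, f_y(P) = -15 (gradient nonzero, so P is smooth).
Step 3: tangent line at P: 23·(x − 1) + -15·(y − -3) = 0.
Expanding: 23*x - 15*y - 68 = 0.


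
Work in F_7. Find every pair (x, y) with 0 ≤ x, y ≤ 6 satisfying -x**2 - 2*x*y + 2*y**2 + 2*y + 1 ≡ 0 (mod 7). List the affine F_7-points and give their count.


Affine F_7-points: {(1, 0), (2, 4), (4, 4), (4, 6), (5, 5), (5, 6), (6, 0), (6, 5)}; count = 8.

For each of the 49 pairs (x, y) ∈ F_7², evaluate f(x, y) mod 7. Record the zeros.
  x = 0: [0↦1, 1↦5, 2↦6, 3↦4, 4↦6, 5↦5, 6↦1]  zeros at y ∈ ∅
  x = 1: [0↦0, 1↦2, 2↦1, 3↦4, 4↦4, 5↦1, 6↦2]  zeros at y ∈ {0}
  x = 2: [0↦4, 1↦4, 2↦1, 3↦2, 4↦0, 5↦2, 6↦1]  zeros at y ∈ {4}
  x = 3: [0↦6, 1↦4, 2↦6, 3↦5, 4↦1, 5↦1, 6↦5]  zeros at y ∈ ∅
  x = 4: [0↦6, 1↦2, 2↦2, 3↦6, 4↦0, 5↦5, 6↦0]  zeros at y ∈ {4, 6}
  x = 5: [0↦4, 1↦5, 2↦3, 3↦5, 4↦4, 5↦0, 6↦0]  zeros at y ∈ {5, 6}
  x = 6: [0↦0, 1↦6, 2↦2, 3↦2, 4↦6, 5↦0, 6↦5]  zeros at y ∈ {0, 5}
Collecting zeros: affine points = {(1, 0), (2, 4), (4, 4), (4, 6), (5, 5), (5, 6), (6, 0), (6, 5)}.
Total count |C(F_7)_aff| = 8.


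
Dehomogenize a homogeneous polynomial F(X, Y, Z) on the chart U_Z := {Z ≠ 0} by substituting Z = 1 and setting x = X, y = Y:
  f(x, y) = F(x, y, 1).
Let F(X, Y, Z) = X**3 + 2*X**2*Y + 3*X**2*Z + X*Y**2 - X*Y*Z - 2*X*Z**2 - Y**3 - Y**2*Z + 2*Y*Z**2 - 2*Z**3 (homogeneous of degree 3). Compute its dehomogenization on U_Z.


f(x, y) = x**3 + 2*x**2*y + 3*x**2 + x*y**2 - x*y - 2*x - y**3 - y**2 + 2*y - 2

On U_Z we set Z = 1. Each monomial c·X^i·Y^j·Z^k in F becomes c·x^i·y^j·1^k = c·x^i·y^j.
Substituting Z = 1: F(X, Y, 1) = x**3 + 2*x**2*y + 3*x**2 + x*y**2 - x*y - 2*x - y**3 - y**2 + 2*y - 2.
Note: deg(f) ≤ deg(F) = 3; strict inequality happens when F is divisible by Z (lost terms).


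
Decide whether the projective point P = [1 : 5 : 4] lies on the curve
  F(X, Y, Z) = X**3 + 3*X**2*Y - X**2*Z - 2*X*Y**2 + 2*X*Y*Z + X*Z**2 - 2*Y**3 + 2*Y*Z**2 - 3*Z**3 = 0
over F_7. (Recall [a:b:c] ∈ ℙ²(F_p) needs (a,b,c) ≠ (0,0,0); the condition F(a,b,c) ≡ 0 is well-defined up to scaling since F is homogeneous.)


F(1,5,4) ≡ 2 (mod 7); P is NOT on the curve.

Evaluate F(1, 5, 4) term-by-term (mod 7).
  X**3 ↦ 1·1·1·1 = 1
  3*X**2*Y ↦ 3·1·5·1 = 15
  -X**2*Z ↦ -1·1·1·4 = -4
  -2*X*Y**2 ↦ -2·1·25·1 = -50
  2*X*Y*Z ↦ 2·1·5·4 = 40
  X*Z**2 ↦ 1·1·1·16 = 16
  -2*Y**3 ↦ -2·1·125·1 = -250
  2*Y*Z**2 ↦ 2·1·5·16 = 160
  -3*Z**3 ↦ -3·1·1·64 = -192
Sum: F(1, 5, 4) = (1) + (15) + (-4) + (-50) + (40) + (16) + (-250) + (160) + (-192) = -264.
Reducing mod 7: -264 ≡ 2 (mod 7).
Since F(a, b, c) ≡ 2 ≠ 0 (mod 7), P does NOT lie on the curve.


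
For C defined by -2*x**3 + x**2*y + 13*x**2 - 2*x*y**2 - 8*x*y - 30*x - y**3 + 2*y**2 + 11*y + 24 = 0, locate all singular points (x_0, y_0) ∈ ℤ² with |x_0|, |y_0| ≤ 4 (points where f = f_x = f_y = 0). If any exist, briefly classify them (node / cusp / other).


Singular points: {(2, -1)}; classification: cusp.

Compute partial derivatives:
  f_x = -6*x**2 + 2*x*y + 26*x - 2*y**2 - 8*y - 30.
  f_y = x**2 - 4*x*y - 8*x - 3*y**2 + 4*y + 11.
Scan x_0 ∈ {−4, ..., 4}. For each x_0, f_y(x_0, y) is a polynomial in y; find its integer roots y ∈ {−4, ..., 4}, then test f_x and f at those candidates.
  x = -4: f_y(-4, y) = -3*y**2 + 20*y + 59; no integer root y with |y| ≤ 4.
  x = -3: f_y(-3, y) = -3*y**2 + 16*y + 44; vanishes at y ∈ {-2}. (-3, -2): f_x = -142 ≠ 0.
  x = -2: f_y(-2, y) = -3*y**2 + 12*y + 31; no integer root y with |y| ≤ 4.
  x = -1: f_y(-1, y) = -3*y**2 + 8*y + 20; no integer root y with |y| ≤ 4.
  x = 0: f_y(0, y) = -3*y**2 + 4*y + 11; no integer root y with |y| ≤ 4.
  x = 1: f_y(1, y) = 4 - 3*y**2; no integer root y with |y| ≤ 4.
  x = 2: f_y(2, y) = -3*y**2 - 4*y - 1; vanishes at y ∈ {-1}. (2, -1): f_x = 0, f = 0 — SINGULAR.
  x = 3: f_y(3, y) = -3*y**2 - 8*y - 4; vanishes at y ∈ {-2}. (3, -2): f_x = -10 ≠ 0.
  x = 4: f_y(4, y) = -3*y**2 - 12*y - 5; no integer root y with |y| ≤ 4.
Only singular point on the grid: (2, -1).
Classify: substitute x = 2 + u, y = -1 + v and expand: f = -2*u**3 + u**2*v - 2*u*v**2 - v**3 + v**2.
No constant or linear terms (consistent with a singular point). Quadratic part: v**2. Cubic part: -2*u**3 + u**2*v - 2*u*v**2 - v**3.
The quadratic part v**2 is a perfect square, so there is a single (double) tangent line v = 0, i.e. y = -1. Restricting the cubic part to that line (v = 0) leaves -2*u**3 ≠ 0, so f is not divisible by v and the branch is v² ≈ 2*u**3 to lowest order — this is a cusp.
Classification: cusp.


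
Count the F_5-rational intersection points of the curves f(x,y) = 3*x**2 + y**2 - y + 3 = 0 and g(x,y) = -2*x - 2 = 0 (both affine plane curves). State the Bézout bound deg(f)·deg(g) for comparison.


Common zeros: ∅; count = 0; Bézout bound = 2.

deg(f) = 2, deg(g) = 1, so Bézout bound = 2.
Scan x ∈ F_5. For each x, list the y ∈ F_5 with f(x, y) ≡ 0 and those with g(x, y) ≡ 0 (mod 5); the common zeros in that column are the intersection.
  x = 0: f ≡ 0 at y ∈ {2, 4}; g ≡ 0 at y ∈ ∅; common: ∅.
  x = 1: f ≡ 0 at y ∈ ∅; g ≡ 0 at y ∈ ∅; common: ∅.
  x = 2: f ≡ 0 at y ∈ {0, 1}; g ≡ 0 at y ∈ ∅; common: ∅.
  x = 3: f ≡ 0 at y ∈ {0, 1}; g ≡ 0 at y ∈ ∅; common: ∅.
  x = 4: f ≡ 0 at y ∈ ∅; g ≡ 0 at y ∈ {0, 1, 2, 3, 4}; common: ∅.
Collecting: common zeros = ∅, so the count is 0.
Comparison with the Bézout bound: 0 ≤ 2 = deg(f)·deg(g), as expected for curves with no common component (the affine F_5-count falls short of the bound because intersections may lie at infinity, over extension fields, or carry multiplicity).


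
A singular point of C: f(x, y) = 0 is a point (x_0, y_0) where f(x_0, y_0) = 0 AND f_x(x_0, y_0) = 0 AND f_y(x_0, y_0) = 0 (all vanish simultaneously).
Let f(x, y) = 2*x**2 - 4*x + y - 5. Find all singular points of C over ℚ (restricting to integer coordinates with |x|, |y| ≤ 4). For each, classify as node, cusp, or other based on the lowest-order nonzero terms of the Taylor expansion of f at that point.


No singular points in the scanned grid; C is smooth there.

Compute partial derivatives:
  f_x = 4*x - 4.
  f_y = 1.
f_y = 1 is a nonzero constant, so f_y never vanishes: no point (x, y) can satisfy f = f_x = f_y = 0. In particular no (x, y) ∈ {−4, ..., 4}² is singular; the curve is smooth.


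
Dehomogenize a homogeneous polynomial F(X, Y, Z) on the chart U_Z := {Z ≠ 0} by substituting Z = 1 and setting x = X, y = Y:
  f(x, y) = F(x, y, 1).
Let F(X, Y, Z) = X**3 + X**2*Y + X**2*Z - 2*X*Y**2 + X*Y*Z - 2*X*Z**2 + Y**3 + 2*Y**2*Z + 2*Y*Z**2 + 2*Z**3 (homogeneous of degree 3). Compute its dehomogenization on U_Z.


f(x, y) = x**3 + x**2*y + x**2 - 2*x*y**2 + x*y - 2*x + y**3 + 2*y**2 + 2*y + 2

On U_Z we set Z = 1. Each monomial c·X^i·Y^j·Z^k in F becomes c·x^i·y^j·1^k = c·x^i·y^j.
Substituting Z = 1: F(X, Y, 1) = x**3 + x**2*y + x**2 - 2*x*y**2 + x*y - 2*x + y**3 + 2*y**2 + 2*y + 2.
Note: deg(f) ≤ deg(F) = 3; strict inequality happens when F is divisible by Z (lost terms).


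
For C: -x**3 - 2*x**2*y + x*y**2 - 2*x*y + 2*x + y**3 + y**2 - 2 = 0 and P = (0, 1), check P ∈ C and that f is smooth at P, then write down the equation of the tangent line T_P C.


Tangent line at P: x + 5*y - 5 = 0.

Step 1: f(0, 1) = 0, so P lies on C.
Step 2: partial derivatives
  f_x(x, y) = -3*x**2 - 4*x*y + y**2 - 2*y + 2, f_y(x, y) = -2*x**2 + 2*x*y - 2*x + 3*y**2 + 2*y.
  f_x(P) = 1, f_y(P) = 5 (gradient nonzero, so P is smooth).
Step 3: tangent line at P: 1·(x − 0) + 5·(y − 1) = 0.
Expanding: x + 5*y - 5 = 0.


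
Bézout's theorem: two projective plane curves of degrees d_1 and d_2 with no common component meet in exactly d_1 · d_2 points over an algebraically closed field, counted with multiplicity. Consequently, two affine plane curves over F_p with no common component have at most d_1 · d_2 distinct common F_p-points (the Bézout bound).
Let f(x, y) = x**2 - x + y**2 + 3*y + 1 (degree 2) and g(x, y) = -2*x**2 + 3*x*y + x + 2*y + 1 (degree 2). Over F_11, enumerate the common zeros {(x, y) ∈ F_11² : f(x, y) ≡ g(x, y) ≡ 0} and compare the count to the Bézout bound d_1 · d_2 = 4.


Common zeros: {(4, 9)}; count = 1; Bézout bound = 4.

deg(f) = 2, deg(g) = 2, so Bézout bound = 4.
Scan x ∈ F_11. For each x, list the y ∈ F_11 with f(x, y) ≡ 0 and those with g(x, y) ≡ 0 (mod 11); the common zeros in that column are the intersection.
  x = 0: f ≡ 0 at y ∈ {2, 6}; g ≡ 0 at y ∈ {5}; common: ∅.
  x = 1: f ≡ 0 at y ∈ {2, 6}; g ≡ 0 at y ∈ {0}; common: ∅.
  x = 2: f ≡ 0 at y ∈ ∅; g ≡ 0 at y ∈ {2}; common: ∅.
  x = 3: f ≡ 0 at y ∈ {1, 7}; g ≡ 0 at y ∈ ∅; common: ∅.
  x = 4: f ≡ 0 at y ∈ {9, 10}; g ≡ 0 at y ∈ {9}; common: {9}.
  x = 5: f ≡ 0 at y ∈ ∅; g ≡ 0 at y ∈ {0}; common: ∅.
  x = 6: f ≡ 0 at y ∈ ∅; g ≡ 0 at y ∈ {6}; common: ∅.
  x = 7: f ≡ 0 at y ∈ ∅; g ≡ 0 at y ∈ {2}; common: ∅.
  x = 8: f ≡ 0 at y ∈ {9, 10}; g ≡ 0 at y ∈ {5}; common: ∅.
  x = 9: f ≡ 0 at y ∈ {1, 7}; g ≡ 0 at y ∈ {6}; common: ∅.
  x = 10: f ≡ 0 at y ∈ ∅; g ≡ 0 at y ∈ {9}; common: ∅.
Collecting: common zeros = {(4, 9)}, so the count is 1.
Comparison with the Bézout bound: 1 ≤ 4 = deg(f)·deg(g), as expected for curves with no common component (the affine F_11-count falls short of the bound because intersections may lie at infinity, over extension fields, or carry multiplicity).


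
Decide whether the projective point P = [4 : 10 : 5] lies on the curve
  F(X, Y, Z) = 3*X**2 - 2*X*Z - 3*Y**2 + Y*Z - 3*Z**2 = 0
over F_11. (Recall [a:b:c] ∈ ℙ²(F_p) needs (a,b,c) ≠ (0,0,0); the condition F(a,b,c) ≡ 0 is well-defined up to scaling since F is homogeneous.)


F(4,10,5) ≡ 2 (mod 11); P is NOT on the curve.

Evaluate F(4, 10, 5) term-by-term (mod 11).
  3*X**2 ↦ 3·16·1·1 = 48
  -2*X*Z ↦ -2·4·1·5 = -40
  -3*Y**2 ↦ -3·1·100·1 = -300
  Y*Z ↦ 1·1·10·5 = 50
  -3*Z**2 ↦ -3·1·1·25 = -75
Sum: F(4, 10, 5) = (48) + (-40) + (-300) + (50) + (-75) = -317.
Reducing mod 11: -317 ≡ 2 (mod 11).
Since F(a, b, c) ≡ 2 ≠ 0 (mod 11), P does NOT lie on the curve.


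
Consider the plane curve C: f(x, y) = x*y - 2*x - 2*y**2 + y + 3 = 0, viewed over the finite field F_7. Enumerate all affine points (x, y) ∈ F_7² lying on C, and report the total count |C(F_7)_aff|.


Affine F_7-points: {(0, 5), (0, 6), (2, 1), (2, 4), (5, 0), (5, 3)}; count = 6.

For each of the 49 pairs (x, y) ∈ F_7², evaluate f(x, y) mod 7. Record the zeros.
  x = 0: [0↦3, 1↦2, 2↦4, 3↦2, 4↦3, 5↦0, 6↦0]  zeros at y ∈ {5, 6}
  x = 1: [0↦1, 1↦1, 2↦4, 3↦3, 4↦5, 5↦3, 6↦4]  zeros at y ∈ ∅
  x = 2: [0↦6, 1↦0, 2↦4, 3↦4, 4↦0, 5↦6, 6↦1]  zeros at y ∈ {1, 4}
  x = 3: [0↦4, 1↦6, 2↦4, 3↦5, 4↦2, 5↦2, 6↦5]  zeros at y ∈ ∅
  x = 4: [0↦2, 1↦5, 2↦4, 3↦6, 4↦4, 5↦5, 6↦2]  zeros at y ∈ ∅
  x = 5: [0↦0, 1↦4, 2↦4, 3↦0, 4↦6, 5↦1, 6↦6]  zeros at y ∈ {0, 3}
  x = 6: [0↦5, 1↦3, 2↦4, 3↦1, 4↦1, 5↦4, 6↦3]  zeros at y ∈ ∅
Collecting zeros: affine points = {(0, 5), (0, 6), (2, 1), (2, 4), (5, 0), (5, 3)}.
Total count |C(F_7)_aff| = 6.


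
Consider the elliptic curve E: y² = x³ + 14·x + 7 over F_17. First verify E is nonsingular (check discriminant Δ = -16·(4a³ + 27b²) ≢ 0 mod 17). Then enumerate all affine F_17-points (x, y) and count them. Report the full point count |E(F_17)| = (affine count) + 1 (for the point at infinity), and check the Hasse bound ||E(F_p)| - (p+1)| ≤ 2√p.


Affine points = {(2, 3), (2, 14), (3, 5), (3, 12), (4, 5), (4, 12), (5, 7), (5, 10), (6, 1), (6, 16), (8, 6), (8, 11), (10, 5), (10, 12), (11, 8), (11, 9), (12, 4), (12, 13), (16, 3), (16, 14)}; affine count = 20; |E(F_17)| = 21.

Discriminant check: Δ ∝ 4a³ + 27b² = 4·14³ + 27·7² = 4·2744 + 27·49 ≡ 8 (mod 17). Nonzero ⇒ E is nonsingular.
For each x ∈ F_17, compute rhs = x³ + 14·x + 7 mod 17, then count y ∈ F_17 with y² ≡ rhs.
  x = 0: rhs = 7, matching y values: none (0 points).
  x = 1: rhs = 5, matching y values: none (0 points).
  x = 2: rhs = 9, matching y values: 3, 14 (2 points).
  x = 3: rhs = 8, matching y values: 5, 12 (2 points).
  x = 4: rhs = 8, matching y values: 5, 12 (2 points).
  x = 5: rhs = 15, matching y values: 7, 10 (2 points).
  x = 6: rhs = 1, matching y values: 1, 16 (2 points).
  x = 7: rhs = 6, matching y values: none (0 points).
  x = 8: rhs = 2, matching y values: 6, 11 (2 points).
  x = 9: rhs = 12, matching y values: none (0 points).
  x = 10: rhs = 8, matching y values: 5, 12 (2 points).
  x = 11: rhs = 13, matching y values: 8, 9 (2 points).
  x = 12: rhs = 16, matching y values: 4, 13 (2 points).
  x = 13: rhs = 6, matching y values: none (0 points).
  x = 14: rhs = 6, matching y values: none (0 points).
  x = 15: rhs = 5, matching y values: none (0 points).
  x = 16: rhs = 9, matching y values: 3, 14 (2 points).
Total affine count: 20.
Full point count |E(F_17)| = 20 + 1 = 21.
Hasse bound: |21 − (17+1)| = |3| = 3 ≤ 2√17 ≈ 8.2462 ✓.


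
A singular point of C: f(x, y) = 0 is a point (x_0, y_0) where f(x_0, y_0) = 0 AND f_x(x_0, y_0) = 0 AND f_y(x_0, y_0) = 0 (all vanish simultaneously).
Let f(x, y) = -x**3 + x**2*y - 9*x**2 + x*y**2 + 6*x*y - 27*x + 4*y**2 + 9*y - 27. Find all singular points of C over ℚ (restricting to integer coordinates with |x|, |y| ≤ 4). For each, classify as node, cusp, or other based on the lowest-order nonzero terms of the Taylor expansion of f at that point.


Singular points: {(-3, 0)}; classification: cusp.

Compute partial derivatives:
  f_x = -3*x**2 + 2*x*y - 18*x + y**2 + 6*y - 27.
  f_y = x**2 + 2*x*y + 6*x + 8*y + 9.
Scan x_0 ∈ {−4, ..., 4}. For each x_0, f_y(x_0, y) is a polynomial in y; find its integer roots y ∈ {−4, ..., 4}, then test f_x and f at those candidates.
  x = -4: f_y(-4, y) = 1; no integer root y with |y| ≤ 4.
  x = -3: f_y(-3, y) = 2*y; vanishes at y ∈ {0}. (-3, 0): f_x = 0, f = 0 — SINGULAR.
  x = -2: f_y(-2, y) = 4*y + 1; no integer root y with |y| ≤ 4.
  x = -1: f_y(-1, y) = 6*y + 4; no integer root y with |y| ≤ 4.
  x = 0: f_y(0, y) = 8*y + 9; no integer root y with |y| ≤ 4.
  x = 1: f_y(1, y) = 10*y + 16; no integer root y with |y| ≤ 4.
  x = 2: f_y(2, y) = 12*y + 25; no integer root y with |y| ≤ 4.
  x = 3: f_y(3, y) = 14*y + 36; no integer root y with |y| ≤ 4.
  x = 4: f_y(4, y) = 16*y + 49; no integer root y with |y| ≤ 4.
Only singular point on the grid: (-3, 0).
Classify: substitute x = -3 + u, y = 0 + v and expand: f = -u**3 + u**2*v + u*v**2 + v**2.
No constant or linear terms (consistent with a singular point). Quadratic part: v**2. Cubic part: -u**3 + u**2*v + u*v**2.
The quadratic part v**2 is a perfect square, so there is a single (double) tangent line v = 0, i.e. y = 0. Restricting the cubic part to that line (v = 0) leaves -u**3 ≠ 0, so f is not divisible by v and the branch is v² ≈ u**3 to lowest order — this is a cusp.
Classification: cusp.


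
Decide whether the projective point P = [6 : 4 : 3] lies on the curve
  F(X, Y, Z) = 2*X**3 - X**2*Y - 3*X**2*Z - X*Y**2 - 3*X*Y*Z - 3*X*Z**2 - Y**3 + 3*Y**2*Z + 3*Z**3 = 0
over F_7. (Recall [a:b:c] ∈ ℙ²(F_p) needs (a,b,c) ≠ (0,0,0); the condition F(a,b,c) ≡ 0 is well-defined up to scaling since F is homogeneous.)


F(6,4,3) ≡ 1 (mod 7); P is NOT on the curve.

Evaluate F(6, 4, 3) term-by-term (mod 7).
  2*X**3 ↦ 2·216·1·1 = 432
  -X**2*Y ↦ -1·36·4·1 = -144
  -3*X**2*Z ↦ -3·36·1·3 = -324
  -X*Y**2 ↦ -1·6·16·1 = -96
  -3*X*Y*Z ↦ -3·6·4·3 = -216
  -3*X*Z**2 ↦ -3·6·1·9 = -162
  -Y**3 ↦ -1·1·64·1 = -64
  3*Y**2*Z ↦ 3·1·16·3 = 144
  3*Z**3 ↦ 3·1·1·27 = 81
Sum: F(6, 4, 3) = (432) + (-144) + (-324) + (-96) + (-216) + (-162) + (-64) + (144) + (81) = -349.
Reducing mod 7: -349 ≡ 1 (mod 7).
Since F(a, b, c) ≡ 1 ≠ 0 (mod 7), P does NOT lie on the curve.


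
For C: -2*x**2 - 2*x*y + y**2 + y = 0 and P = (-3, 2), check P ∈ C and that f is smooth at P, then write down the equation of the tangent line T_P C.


Tangent line at P: 8*x + 11*y + 2 = 0.

Step 1: f(-3, 2) = 0, so P lies on C.
Step 2: partial derivatives
  f_x(x, y) = -4*x - 2*y, f_y(x, y) = -2*x + 2*y + 1.
  f_x(P) = 8, f_y(P) = 11 (gradient nonzero, so P is smooth).
Step 3: tangent line at P: 8·(x − -3) + 11·(y − 2) = 0.
Expanding: 8*x + 11*y + 2 = 0.


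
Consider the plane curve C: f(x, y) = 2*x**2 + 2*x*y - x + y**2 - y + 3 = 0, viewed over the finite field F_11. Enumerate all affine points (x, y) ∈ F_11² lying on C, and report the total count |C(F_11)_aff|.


Affine F_11-points: {(0, 6)}; count = 1.

For each of the 121 pairs (x, y) ∈ F_11², evaluate f(x, y) mod 11. Record the zeros.
  x = 0: [0↦3, 1↦3, 2↦5, 3↦9, 4↦4, 5↦1, 6↦0, 7↦1, 8↦4, 9↦9, 10↦5]  zeros at y ∈ {6}
  x = 1: [0↦4, 1↦6, 2↦10, 3↦5, 4↦2, 5↦1, 6↦2, 7↦5, 8↦10, 9↦6, 10↦4]  zeros at y ∈ ∅
  x = 2: [0↦9, 1↦2, 2↦8, 3↦5, 4↦4, 5↦5, 6↦8, 7↦2, 8↦9, 9↦7, 10↦7]  zeros at y ∈ ∅
  x = 3: [0↦7, 1↦2, 2↦10, 3↦9, 4↦10, 5↦2, 6↦7, 7↦3, 8↦1, 9↦1, 10↦3]  zeros at y ∈ ∅
  x = 4: [0↦9, 1↦6, 2↦5, 3↦6, 4↦9, 5↦3, 6↦10, 7↦8, 8↦8, 9↦10, 10↦3]  zeros at y ∈ ∅
  x = 5: [0↦4, 1↦3, 2↦4, 3↦7, 4↦1, 5↦8, 6↦6, 7↦6, 8↦8, 9↦1, 10↦7]  zeros at y ∈ ∅
  x = 6: [0↦3, 1↦4, 2↦7, 3↦1, 4↦8, 5↦6, 6↦6, 7↦8, 8↦1, 9↦7, 10↦4]  zeros at y ∈ ∅
  x = 7: [0↦6, 1↦9, 2↦3, 3↦10, 4↦8, 5↦8, 6↦10, 7↦3, 8↦9, 9↦6, 10↦5]  zeros at y ∈ ∅
  x = 8: [0↦2, 1↦7, 2↦3, 3↦1, 4↦1, 5↦3, 6↦7, 7↦2, 8↦10, 9↦9, 10↦10]  zeros at y ∈ ∅
  x = 9: [0↦2, 1↦9, 2↦7, 3↦7, 4↦9, 5↦2, 6↦8, 7↦5, 8↦4, 9↦5, 10↦8]  zeros at y ∈ ∅
  x = 10: [0↦6, 1↦4, 2↦4, 3↦6, 4↦10, 5↦5, 6↦2, 7↦1, 8↦2, 9↦5, 10↦10]  zeros at y ∈ ∅
Collecting zeros: affine points = {(0, 6)}.
Total count |C(F_11)_aff| = 1.


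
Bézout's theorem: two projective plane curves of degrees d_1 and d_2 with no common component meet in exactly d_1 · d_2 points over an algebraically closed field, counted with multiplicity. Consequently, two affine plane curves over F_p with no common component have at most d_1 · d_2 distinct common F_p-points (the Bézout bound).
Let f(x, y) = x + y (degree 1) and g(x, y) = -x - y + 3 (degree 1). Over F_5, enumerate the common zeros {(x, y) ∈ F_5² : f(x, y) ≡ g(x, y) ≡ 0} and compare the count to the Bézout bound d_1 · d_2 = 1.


Common zeros: ∅; count = 0; Bézout bound = 1.

deg(f) = 1, deg(g) = 1, so Bézout bound = 1.
Scan x ∈ F_5. For each x, list the y ∈ F_5 with f(x, y) ≡ 0 and those with g(x, y) ≡ 0 (mod 5); the common zeros in that column are the intersection.
  x = 0: f ≡ 0 at y ∈ {0}; g ≡ 0 at y ∈ {3}; common: ∅.
  x = 1: f ≡ 0 at y ∈ {4}; g ≡ 0 at y ∈ {2}; common: ∅.
  x = 2: f ≡ 0 at y ∈ {3}; g ≡ 0 at y ∈ {1}; common: ∅.
  x = 3: f ≡ 0 at y ∈ {2}; g ≡ 0 at y ∈ {0}; common: ∅.
  x = 4: f ≡ 0 at y ∈ {1}; g ≡ 0 at y ∈ {4}; common: ∅.
Collecting: common zeros = ∅, so the count is 0.
Comparison with the Bézout bound: 0 ≤ 1 = deg(f)·deg(g), as expected for curves with no common component (the affine F_5-count falls short of the bound because intersections may lie at infinity, over extension fields, or carry multiplicity).


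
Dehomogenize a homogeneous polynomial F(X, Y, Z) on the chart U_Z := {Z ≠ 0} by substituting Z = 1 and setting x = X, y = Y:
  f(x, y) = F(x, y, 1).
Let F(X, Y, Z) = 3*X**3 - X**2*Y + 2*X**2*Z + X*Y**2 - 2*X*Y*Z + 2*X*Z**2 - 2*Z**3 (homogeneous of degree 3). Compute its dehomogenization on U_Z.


f(x, y) = 3*x**3 - x**2*y + 2*x**2 + x*y**2 - 2*x*y + 2*x - 2

On U_Z we set Z = 1. Each monomial c·X^i·Y^j·Z^k in F becomes c·x^i·y^j·1^k = c·x^i·y^j.
Substituting Z = 1: F(X, Y, 1) = 3*x**3 - x**2*y + 2*x**2 + x*y**2 - 2*x*y + 2*x - 2.
Note: deg(f) ≤ deg(F) = 3; strict inequality happens when F is divisible by Z (lost terms).


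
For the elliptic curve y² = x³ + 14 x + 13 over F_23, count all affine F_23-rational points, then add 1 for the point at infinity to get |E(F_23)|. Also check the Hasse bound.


Affine points = {(0, 6), (0, 17), (2, 7), (2, 16), (3, 6), (3, 17), (4, 8), (4, 15), (5, 1), (5, 22), (8, 4), (8, 19), (10, 7), (10, 16), (11, 7), (11, 16), (12, 0), (13, 0), (14, 3), (14, 20), (16, 3), (16, 20), (17, 9), (17, 14), (18, 5), (18, 18), (19, 10), (19, 13), (20, 6), (20, 17), (21, 0)}; affine count = 31; |E(F_23)| = 32.

Discriminant check: Δ ∝ 4a³ + 27b² = 4·14³ + 27·13² = 4·2744 + 27·169 ≡ 14 (mod 23). Nonzero ⇒ E is nonsingular.
For each x ∈ F_23, compute rhs = x³ + 14·x + 13 mod 23, then count y ∈ F_23 with y² ≡ rhs.
  x = 0: rhs = 13, matching y values: 6, 17 (2 points).
  x = 1: rhs = 5, matching y values: none (0 points).
  x = 2: rhs = 3, matching y values: 7, 16 (2 points).
  x = 3: rhs = 13, matching y values: 6, 17 (2 points).
  x = 4: rhs = 18, matching y values: 8, 15 (2 points).
  x = 5: rhs = 1, matching y values: 1, 22 (2 points).
  x = 6: rhs = 14, matching y values: none (0 points).
  x = 7: rhs = 17, matching y values: none (0 points).
  x = 8: rhs = 16, matching y values: 4, 19 (2 points).
  x = 9: rhs = 17, matching y values: none (0 points).
  x = 10: rhs = 3, matching y values: 7, 16 (2 points).
  x = 11: rhs = 3, matching y values: 7, 16 (2 points).
  x = 12: rhs = 0, matching y values: 0 (1 points).
  x = 13: rhs = 0, matching y values: 0 (1 points).
  x = 14: rhs = 9, matching y values: 3, 20 (2 points).
  x = 15: rhs = 10, matching y values: none (0 points).
  x = 16: rhs = 9, matching y values: 3, 20 (2 points).
  x = 17: rhs = 12, matching y values: 9, 14 (2 points).
  x = 18: rhs = 2, matching y values: 5, 18 (2 points).
  x = 19: rhs = 8, matching y values: 10, 13 (2 points).
  x = 20: rhs = 13, matching y values: 6, 17 (2 points).
  x = 21: rhs = 0, matching y values: 0 (1 points).
  x = 22: rhs = 21, matching y values: none (0 points).
Total affine count: 31.
Full point count |E(F_23)| = 31 + 1 = 32.
Hasse bound: |32 − (23+1)| = |8| = 8 ≤ 2√23 ≈ 9.5917 ✓.


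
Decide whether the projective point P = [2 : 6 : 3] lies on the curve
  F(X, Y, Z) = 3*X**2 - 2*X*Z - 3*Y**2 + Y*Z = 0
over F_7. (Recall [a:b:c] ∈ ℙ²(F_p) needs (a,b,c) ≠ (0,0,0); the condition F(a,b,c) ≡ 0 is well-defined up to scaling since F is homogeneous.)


F(2,6,3) ≡ 1 (mod 7); P is NOT on the curve.

Evaluate F(2, 6, 3) term-by-term (mod 7).
  3*X**2 ↦ 3·4·1·1 = 12
  -2*X*Z ↦ -2·2·1·3 = -12
  -3*Y**2 ↦ -3·1·36·1 = -108
  Y*Z ↦ 1·1·6·3 = 18
Sum: F(2, 6, 3) = (12) + (-12) + (-108) + (18) = -90.
Reducing mod 7: -90 ≡ 1 (mod 7).
Since F(a, b, c) ≡ 1 ≠ 0 (mod 7), P does NOT lie on the curve.


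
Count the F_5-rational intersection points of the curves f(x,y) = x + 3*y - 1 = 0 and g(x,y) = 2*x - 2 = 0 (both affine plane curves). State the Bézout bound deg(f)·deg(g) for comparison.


Common zeros: {(1, 0)}; count = 1; Bézout bound = 1.

deg(f) = 1, deg(g) = 1, so Bézout bound = 1.
Scan x ∈ F_5. For each x, list the y ∈ F_5 with f(x, y) ≡ 0 and those with g(x, y) ≡ 0 (mod 5); the common zeros in that column are the intersection.
  x = 0: f ≡ 0 at y ∈ {2}; g ≡ 0 at y ∈ ∅; common: ∅.
  x = 1: f ≡ 0 at y ∈ {0}; g ≡ 0 at y ∈ {0, 1, 2, 3, 4}; common: {0}.
  x = 2: f ≡ 0 at y ∈ {3}; g ≡ 0 at y ∈ ∅; common: ∅.
  x = 3: f ≡ 0 at y ∈ {1}; g ≡ 0 at y ∈ ∅; common: ∅.
  x = 4: f ≡ 0 at y ∈ {4}; g ≡ 0 at y ∈ ∅; common: ∅.
Collecting: common zeros = {(1, 0)}, so the count is 1.
Comparison with the Bézout bound: 1 ≤ 1 = deg(f)·deg(g), as expected for curves with no common component (the bound is attained).


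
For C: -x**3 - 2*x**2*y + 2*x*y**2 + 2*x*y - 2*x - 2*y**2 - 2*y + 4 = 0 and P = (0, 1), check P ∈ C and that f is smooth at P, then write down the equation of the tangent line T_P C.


Tangent line at P: 2*x - 6*y + 6 = 0.

Step 1: f(0, 1) = 0, so P lies on C.
Step 2: partial derivatives
  f_x(x, y) = -3*x**2 - 4*x*y + 2*y**2 + 2*y - 2, f_y(x, y) = -2*x**2 + 4*x*y + 2*x - 4*y - 2.
  f_x(P) = 2, f_y(P) = -6 (gradient nonzero, so P is smooth).
Step 3: tangent line at P: 2·(x − 0) + -6·(y − 1) = 0.
Expanding: 2*x - 6*y + 6 = 0.


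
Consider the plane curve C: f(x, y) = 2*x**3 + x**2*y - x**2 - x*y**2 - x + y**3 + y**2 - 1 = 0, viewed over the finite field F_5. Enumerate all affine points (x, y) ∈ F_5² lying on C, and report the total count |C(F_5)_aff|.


Affine F_5-points: {(0, 3), (4, 2), (4, 3)}; count = 3.

For each of the 25 pairs (x, y) ∈ F_5², evaluate f(x, y) mod 5. Record the zeros.
  x = 0: [0↦4, 1↦1, 2↦1, 3↦0, 4↦4]  zeros at y ∈ {3}
  x = 1: [0↦4, 1↦1, 2↦4, 3↦4, 4↦2]  zeros at y ∈ ∅
  x = 2: [0↦4, 1↦3, 2↦1, 3↦4, 4↦3]  zeros at y ∈ ∅
  x = 3: [0↦1, 1↦4, 2↦4, 3↦2, 4↦4]  zeros at y ∈ ∅
  x = 4: [0↦2, 1↦1, 2↦0, 3↦0, 4↦2]  zeros at y ∈ {2, 3}
Collecting zeros: affine points = {(0, 3), (4, 2), (4, 3)}.
Total count |C(F_5)_aff| = 3.


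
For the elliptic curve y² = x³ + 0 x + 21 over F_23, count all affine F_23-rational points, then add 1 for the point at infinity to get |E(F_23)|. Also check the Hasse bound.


Affine points = {(2, 11), (2, 12), (3, 5), (3, 18), (4, 4), (4, 19), (5, 10), (5, 13), (8, 2), (8, 21), (10, 3), (10, 20), (11, 8), (11, 15), (12, 1), (12, 22), (16, 0), (17, 9), (17, 14), (19, 7), (19, 16), (21, 6), (21, 17)}; affine count = 23; |E(F_23)| = 24.

Discriminant check: Δ ∝ 4a³ + 27b² = 4·0³ + 27·21² = 4·0 + 27·441 ≡ 16 (mod 23). Nonzero ⇒ E is nonsingular.
For each x ∈ F_23, compute rhs = x³ + 0·x + 21 mod 23, then count y ∈ F_23 with y² ≡ rhs.
  x = 0: rhs = 21, matching y values: none (0 points).
  x = 1: rhs = 22, matching y values: none (0 points).
  x = 2: rhs = 6, matching y values: 11, 12 (2 points).
  x = 3: rhs = 2, matching y values: 5, 18 (2 points).
  x = 4: rhs = 16, matching y values: 4, 19 (2 points).
  x = 5: rhs = 8, matching y values: 10, 13 (2 points).
  x = 6: rhs = 7, matching y values: none (0 points).
  x = 7: rhs = 19, matching y values: none (0 points).
  x = 8: rhs = 4, matching y values: 2, 21 (2 points).
  x = 9: rhs = 14, matching y values: none (0 points).
  x = 10: rhs = 9, matching y values: 3, 20 (2 points).
  x = 11: rhs = 18, matching y values: 8, 15 (2 points).
  x = 12: rhs = 1, matching y values: 1, 22 (2 points).
  x = 13: rhs = 10, matching y values: none (0 points).
  x = 14: rhs = 5, matching y values: none (0 points).
  x = 15: rhs = 15, matching y values: none (0 points).
  x = 16: rhs = 0, matching y values: 0 (1 points).
  x = 17: rhs = 12, matching y values: 9, 14 (2 points).
  x = 18: rhs = 11, matching y values: none (0 points).
  x = 19: rhs = 3, matching y values: 7, 16 (2 points).
  x = 20: rhs = 17, matching y values: none (0 points).
  x = 21: rhs = 13, matching y values: 6, 17 (2 points).
  x = 22: rhs = 20, matching y values: none (0 points).
Total affine count: 23.
Full point count |E(F_23)| = 23 + 1 = 24.
Hasse bound: |24 − (23+1)| = |0| = 0 ≤ 2√23 ≈ 9.5917 ✓.


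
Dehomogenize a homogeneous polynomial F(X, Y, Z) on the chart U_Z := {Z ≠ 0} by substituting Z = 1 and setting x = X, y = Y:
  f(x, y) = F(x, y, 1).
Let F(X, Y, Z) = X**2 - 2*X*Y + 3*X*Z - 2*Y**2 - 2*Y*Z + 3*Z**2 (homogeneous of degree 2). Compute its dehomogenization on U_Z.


f(x, y) = x**2 - 2*x*y + 3*x - 2*y**2 - 2*y + 3

On U_Z we set Z = 1. Each monomial c·X^i·Y^j·Z^k in F becomes c·x^i·y^j·1^k = c·x^i·y^j.
Substituting Z = 1: F(X, Y, 1) = x**2 - 2*x*y + 3*x - 2*y**2 - 2*y + 3.
Note: deg(f) ≤ deg(F) = 2; strict inequality happens when F is divisible by Z (lost terms).


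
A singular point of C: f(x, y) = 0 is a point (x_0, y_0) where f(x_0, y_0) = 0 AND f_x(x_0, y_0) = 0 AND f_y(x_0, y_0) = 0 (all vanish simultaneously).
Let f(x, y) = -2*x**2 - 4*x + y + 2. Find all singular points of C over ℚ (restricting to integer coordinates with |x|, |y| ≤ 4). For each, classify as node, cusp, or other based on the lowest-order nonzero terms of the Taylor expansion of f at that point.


No singular points in the scanned grid; C is smooth there.

Compute partial derivatives:
  f_x = -4*x - 4.
  f_y = 1.
f_y = 1 is a nonzero constant, so f_y never vanishes: no point (x, y) can satisfy f = f_x = f_y = 0. In particular no (x, y) ∈ {−4, ..., 4}² is singular; the curve is smooth.


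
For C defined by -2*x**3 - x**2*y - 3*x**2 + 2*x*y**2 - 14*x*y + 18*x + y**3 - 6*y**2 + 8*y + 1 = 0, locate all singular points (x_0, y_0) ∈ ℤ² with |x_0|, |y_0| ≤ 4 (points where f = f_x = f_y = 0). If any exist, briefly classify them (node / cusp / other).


Singular points: {(-1, 3)}; classification: cusp.

Compute partial derivatives:
  f_x = -6*x**2 - 2*x*y - 6*x + 2*y**2 - 14*y + 18.
  f_y = -x**2 + 4*x*y - 14*x + 3*y**2 - 12*y + 8.
Scan x_0 ∈ {−4, ..., 4}. For each x_0, f_y(x_0, y) is a polynomial in y; find its integer roots y ∈ {−4, ..., 4}, then test f_x and f at those candidates.
  x = -4: f_y(-4, y) = 3*y**2 - 28*y + 48; no integer root y with |y| ≤ 4.
  x = -3: f_y(-3, y) = 3*y**2 - 24*y + 41; no integer root y with |y| ≤ 4.
  x = -2: f_y(-2, y) = 3*y**2 - 20*y + 32; vanishes at y ∈ {4}. (-2, 4): f_x = -2 ≠ 0.
  x = -1: f_y(-1, y) = 3*y**2 - 16*y + 21; vanishes at y ∈ {3}. (-1, 3): f_x = 0, f = 0 — SINGULAR.
  x = 0: f_y(0, y) = 3*y**2 - 12*y + 8; no integer root y with |y| ≤ 4.
  x = 1: f_y(1, y) = 3*y**2 - 8*y - 7; no integer root y with |y| ≤ 4.
  x = 2: f_y(2, y) = 3*y**2 - 4*y - 24; no integer root y with |y| ≤ 4.
  x = 3: f_y(3, y) = 3*y**2 - 43; no integer root y with |y| ≤ 4.
  x = 4: f_y(4, y) = 3*y**2 + 4*y - 64; vanishes at y ∈ {4}. (4, 4): f_x = -158 ≠ 0.
Only singular point on the grid: (-1, 3).
Classify: substitute x = -1 + u, y = 3 + v and expand: f = -2*u**3 - u**2*v + 2*u*v**2 + v**3 + v**2.
No constant or linear terms (consistent with a singular point). Quadratic part: v**2. Cubic part: -2*u**3 - u**2*v + 2*u*v**2 + v**3.
The quadratic part v**2 is a perfect square, so there is a single (double) tangent line v = 0, i.e. y = 3. Restricting the cubic part to that line (v = 0) leaves -2*u**3 ≠ 0, so f is not divisible by v and the branch is v² ≈ 2*u**3 to lowest order — this is a cusp.
Classification: cusp.


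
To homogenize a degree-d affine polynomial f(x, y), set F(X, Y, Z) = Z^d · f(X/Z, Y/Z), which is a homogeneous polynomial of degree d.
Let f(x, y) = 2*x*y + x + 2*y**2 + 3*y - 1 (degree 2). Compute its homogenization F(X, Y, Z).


F(X, Y, Z) = 2*X*Y + X*Z + 2*Y**2 + 3*Y*Z - Z**2

deg(f) = 2.
Substitute x = X/Z, y = Y/Z into f, then multiply by Z^2.
  monomial 2·x^1·y^1 ↦ 2·X^1·Y^1·Z^0.
  monomial 1·x^1·y^0 ↦ 1·X^1·Y^0·Z^1.
  monomial 2·x^0·y^2 ↦ 2·X^0·Y^2·Z^0.
  monomial 3·x^0·y^1 ↦ 3·X^0·Y^1·Z^1.
  monomial -1·x^0·y^0 ↦ -1·X^0·Y^0·Z^2.
Collecting: F(X, Y, Z) = 2*X*Y + X*Z + 2*Y**2 + 3*Y*Z - Z**2.
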